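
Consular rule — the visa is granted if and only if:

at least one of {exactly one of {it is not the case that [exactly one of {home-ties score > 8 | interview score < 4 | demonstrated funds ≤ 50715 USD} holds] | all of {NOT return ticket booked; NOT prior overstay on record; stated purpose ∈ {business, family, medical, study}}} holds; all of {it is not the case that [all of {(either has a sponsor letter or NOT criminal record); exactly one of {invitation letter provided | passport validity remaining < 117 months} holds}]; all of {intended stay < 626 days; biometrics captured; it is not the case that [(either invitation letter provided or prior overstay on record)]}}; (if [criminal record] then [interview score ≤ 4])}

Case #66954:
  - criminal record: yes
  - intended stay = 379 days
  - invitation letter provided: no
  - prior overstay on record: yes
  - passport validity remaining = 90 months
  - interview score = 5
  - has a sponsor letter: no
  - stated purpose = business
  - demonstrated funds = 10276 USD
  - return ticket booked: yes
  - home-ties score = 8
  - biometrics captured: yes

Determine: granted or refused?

Refused

Atomic conditions:
  home-ties score > 8: 8 > 8 is false
  interview score < 4: 5 < 4 is false
  demonstrated funds ≤ 50715 USD: 10276 ≤ 50715 is true
  NOT return ticket booked: yes → false
  NOT prior overstay on record: yes → false
  stated purpose ∈ {business, family, medical, study}: business is in the set → true
  has a sponsor letter: no → false
  NOT criminal record: yes → false
  invitation letter provided: no → false
  passport validity remaining < 117 months: 90 < 117 is true
  intended stay < 626 days: 379 < 626 is true
  biometrics captured: yes → true
  prior overstay on record: yes → true
  criminal record: yes → true
  interview score ≤ 4: 5 ≤ 4 is false
Combine:
[1.1.1] exactly-one(false, false, true) = true
[1.1] NOT true = false
[1.2] false AND false AND true = false
[1] exactly-one(false, false) = false
[2.1.1.1] false OR false = false
[2.1.1.2] exactly-one(false, true) = true
[2.1.1] false AND true = false
[2.1] NOT false = true
[2.2.3.1] false OR true = true
[2.2.3] NOT true = false
[2.2] true AND true AND false = false
[2] true AND false = false
[3] true → false = false
[root] false OR false OR false = false
Overall: false → refused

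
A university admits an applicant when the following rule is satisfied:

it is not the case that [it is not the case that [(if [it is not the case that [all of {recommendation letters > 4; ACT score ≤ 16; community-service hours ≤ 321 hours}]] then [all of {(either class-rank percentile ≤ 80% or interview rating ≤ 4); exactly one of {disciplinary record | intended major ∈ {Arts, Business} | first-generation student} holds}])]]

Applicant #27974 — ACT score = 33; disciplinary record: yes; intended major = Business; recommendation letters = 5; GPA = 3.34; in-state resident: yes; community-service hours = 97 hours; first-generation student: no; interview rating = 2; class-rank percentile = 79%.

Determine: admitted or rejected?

Atomic conditions:
  recommendation letters > 4: 5 > 4 is true
  ACT score ≤ 16: 33 ≤ 16 is false
  community-service hours ≤ 321 hours: 97 ≤ 321 is true
  class-rank percentile ≤ 80%: 79 ≤ 80 is true
  interview rating ≤ 4: 2 ≤ 4 is true
  disciplinary record: yes → true
  intended major ∈ {Arts, Business}: Business is in the set → true
  first-generation student: no → false
Combine:
[1.1.1.1] true AND false AND true = false
[1.1.1] NOT false = true
[1.1.2.1] true OR true = true
[1.1.2.2] exactly-one(true, true, false) = false
[1.1.2] true AND false = false
[1.1] true → false = false
[1] NOT false = true
[root] NOT true = false
Overall: false → rejected

Rejected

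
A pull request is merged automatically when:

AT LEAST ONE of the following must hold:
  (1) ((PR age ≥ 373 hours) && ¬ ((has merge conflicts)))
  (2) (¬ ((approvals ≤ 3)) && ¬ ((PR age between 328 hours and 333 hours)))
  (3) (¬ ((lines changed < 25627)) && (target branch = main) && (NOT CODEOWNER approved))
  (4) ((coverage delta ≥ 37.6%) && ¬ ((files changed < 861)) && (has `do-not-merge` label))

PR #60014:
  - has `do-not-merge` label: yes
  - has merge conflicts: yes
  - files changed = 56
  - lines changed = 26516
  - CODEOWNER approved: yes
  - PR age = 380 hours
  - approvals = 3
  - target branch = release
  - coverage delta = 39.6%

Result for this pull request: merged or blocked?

Atomic conditions:
  PR age ≥ 373 hours: 380 ≥ 373 is true
  has merge conflicts: yes → true
  approvals ≤ 3: 3 ≤ 3 is true
  PR age between 328 hours and 333 hours: 380 in [328, 333] is false
  lines changed < 25627: 26516 < 25627 is false
  target branch = main: release == main is false
  NOT CODEOWNER approved: yes → false
  coverage delta ≥ 37.6%: 39.6 ≥ 37.6 is true
  files changed < 861: 56 < 861 is true
  has `do-not-merge` label: yes → true
Combine:
[1.2] NOT true = false
[1] true AND false = false
[2.1] NOT true = false
[2.2] NOT false = true
[2] false AND true = false
[3.1] NOT false = true
[3] true AND false AND false = false
[4.2] NOT true = false
[4] true AND false AND true = false
[root] false OR false OR false OR false = false
Overall: false → blocked

Blocked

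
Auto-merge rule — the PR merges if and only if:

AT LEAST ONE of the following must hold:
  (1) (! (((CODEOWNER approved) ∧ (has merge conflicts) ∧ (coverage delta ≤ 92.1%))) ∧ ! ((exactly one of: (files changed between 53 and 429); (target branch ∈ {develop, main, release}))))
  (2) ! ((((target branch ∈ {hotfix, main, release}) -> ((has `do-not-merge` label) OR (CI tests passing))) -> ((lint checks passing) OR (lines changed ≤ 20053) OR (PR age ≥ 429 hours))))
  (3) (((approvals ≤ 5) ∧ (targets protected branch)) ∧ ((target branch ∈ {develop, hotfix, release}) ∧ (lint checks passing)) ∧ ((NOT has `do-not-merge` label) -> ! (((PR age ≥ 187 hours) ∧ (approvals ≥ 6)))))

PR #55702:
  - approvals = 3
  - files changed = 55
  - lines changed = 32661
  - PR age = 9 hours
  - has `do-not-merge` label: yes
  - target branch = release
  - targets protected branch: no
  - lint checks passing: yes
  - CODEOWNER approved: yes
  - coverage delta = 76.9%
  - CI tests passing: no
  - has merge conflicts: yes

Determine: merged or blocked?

Atomic conditions:
  CODEOWNER approved: yes → true
  has merge conflicts: yes → true
  coverage delta ≤ 92.1%: 76.9 ≤ 92.1 is true
  files changed between 53 and 429: 55 in [53, 429] is true
  target branch ∈ {develop, main, release}: release is in the set → true
  target branch ∈ {hotfix, main, release}: release is in the set → true
  has `do-not-merge` label: yes → true
  CI tests passing: no → false
  lint checks passing: yes → true
  lines changed ≤ 20053: 32661 ≤ 20053 is false
  PR age ≥ 429 hours: 9 ≥ 429 is false
  approvals ≤ 5: 3 ≤ 5 is true
  targets protected branch: no → false
  target branch ∈ {develop, hotfix, release}: release is in the set → true
  NOT has `do-not-merge` label: yes → false
  PR age ≥ 187 hours: 9 ≥ 187 is false
  approvals ≥ 6: 3 ≥ 6 is false
Combine:
[1.1.1] true AND true AND true = true
[1.1] NOT true = false
[1.2.1] exactly-one(true, true) = false
[1.2] NOT false = true
[1] false AND true = false
[2.1.1.2] true OR false = true
[2.1.1] true → true = true
[2.1.2] true OR false OR false = true
[2.1] true → true = true
[2] NOT true = false
[3.1] true AND false = false
[3.2] true AND true = true
[3.3.2.1] false AND false = false
[3.3.2] NOT false = true
[3.3] false → true (antecedent false ⇒ implication holds) = true
[3] false AND true AND true = false
[root] false OR false OR false = false
Overall: false → blocked

Blocked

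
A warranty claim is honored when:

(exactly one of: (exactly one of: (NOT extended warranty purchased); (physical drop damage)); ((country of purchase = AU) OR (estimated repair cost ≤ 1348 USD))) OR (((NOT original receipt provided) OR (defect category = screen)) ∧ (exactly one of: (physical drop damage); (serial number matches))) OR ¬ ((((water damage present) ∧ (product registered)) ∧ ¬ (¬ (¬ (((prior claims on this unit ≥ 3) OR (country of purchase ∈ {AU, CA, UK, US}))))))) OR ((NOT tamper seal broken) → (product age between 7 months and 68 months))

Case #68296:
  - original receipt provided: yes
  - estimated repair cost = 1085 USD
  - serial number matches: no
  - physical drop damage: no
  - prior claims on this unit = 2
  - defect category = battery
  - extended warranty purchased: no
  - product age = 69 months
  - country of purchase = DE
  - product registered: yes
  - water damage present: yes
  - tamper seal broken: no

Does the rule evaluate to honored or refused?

Atomic conditions:
  NOT extended warranty purchased: no → true
  physical drop damage: no → false
  country of purchase = AU: DE == AU is false
  estimated repair cost ≤ 1348 USD: 1085 ≤ 1348 is true
  NOT original receipt provided: yes → false
  defect category = screen: battery == screen is false
  serial number matches: no → false
  water damage present: yes → true
  product registered: yes → true
  prior claims on this unit ≥ 3: 2 ≥ 3 is false
  country of purchase ∈ {AU, CA, UK, US}: DE is not in the set → false
  NOT tamper seal broken: no → true
  product age between 7 months and 68 months: 69 in [7, 68] is false
Combine:
[1.1] exactly-one(true, false) = true
[1.2] false OR true = true
[1] exactly-one(true, true) = false
[2.1] false OR false = false
[2.2] exactly-one(false, false) = false
[2] false AND false = false
[3.1.1] true AND true = true
[3.1.2.1.1.1] false OR false = false
[3.1.2.1.1] NOT false = true
[3.1.2.1] NOT true = false
[3.1.2] NOT false = true
[3.1] true AND true = true
[3] NOT true = false
[4] true → false = false
[root] false OR false OR false OR false = false
Overall: false → refused

Refused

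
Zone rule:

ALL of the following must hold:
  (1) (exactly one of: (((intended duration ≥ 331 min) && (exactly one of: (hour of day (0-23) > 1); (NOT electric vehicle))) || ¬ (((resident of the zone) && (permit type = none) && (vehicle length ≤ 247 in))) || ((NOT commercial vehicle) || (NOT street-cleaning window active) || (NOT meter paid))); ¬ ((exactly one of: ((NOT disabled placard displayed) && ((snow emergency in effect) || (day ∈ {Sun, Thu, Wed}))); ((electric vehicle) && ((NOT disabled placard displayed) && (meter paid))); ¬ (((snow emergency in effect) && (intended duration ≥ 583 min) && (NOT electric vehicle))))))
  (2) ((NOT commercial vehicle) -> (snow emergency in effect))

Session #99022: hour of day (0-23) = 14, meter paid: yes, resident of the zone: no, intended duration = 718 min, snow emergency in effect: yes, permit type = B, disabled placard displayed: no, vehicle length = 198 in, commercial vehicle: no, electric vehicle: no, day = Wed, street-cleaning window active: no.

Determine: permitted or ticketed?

Permitted

Atomic conditions:
  intended duration ≥ 331 min: 718 ≥ 331 is true
  hour of day (0-23) > 1: 14 > 1 is true
  NOT electric vehicle: no → true
  resident of the zone: no → false
  permit type = none: B == none is false
  vehicle length ≤ 247 in: 198 ≤ 247 is true
  NOT commercial vehicle: no → true
  NOT street-cleaning window active: no → true
  NOT meter paid: yes → false
  NOT disabled placard displayed: no → true
  snow emergency in effect: yes → true
  day ∈ {Sun, Thu, Wed}: Wed is in the set → true
  electric vehicle: no → false
  meter paid: yes → true
  intended duration ≥ 583 min: 718 ≥ 583 is true
Combine:
[1.1.1.2] exactly-one(true, true) = false
[1.1.1] true AND false = false
[1.1.2.1] false AND false AND true = false
[1.1.2] NOT false = true
[1.1.3] true OR true OR false = true
[1.1] false OR true OR true = true
[1.2.1.1.2] true OR true = true
[1.2.1.1] true AND true = true
[1.2.1.2.2] true AND true = true
[1.2.1.2] false AND true = false
[1.2.1.3.1] true AND true AND true = true
[1.2.1.3] NOT true = false
[1.2.1] exactly-one(true, false, false) = true
[1.2] NOT true = false
[1] exactly-one(true, false) = true
[2] true → true = true
[root] true AND true = true
Overall: true → permitted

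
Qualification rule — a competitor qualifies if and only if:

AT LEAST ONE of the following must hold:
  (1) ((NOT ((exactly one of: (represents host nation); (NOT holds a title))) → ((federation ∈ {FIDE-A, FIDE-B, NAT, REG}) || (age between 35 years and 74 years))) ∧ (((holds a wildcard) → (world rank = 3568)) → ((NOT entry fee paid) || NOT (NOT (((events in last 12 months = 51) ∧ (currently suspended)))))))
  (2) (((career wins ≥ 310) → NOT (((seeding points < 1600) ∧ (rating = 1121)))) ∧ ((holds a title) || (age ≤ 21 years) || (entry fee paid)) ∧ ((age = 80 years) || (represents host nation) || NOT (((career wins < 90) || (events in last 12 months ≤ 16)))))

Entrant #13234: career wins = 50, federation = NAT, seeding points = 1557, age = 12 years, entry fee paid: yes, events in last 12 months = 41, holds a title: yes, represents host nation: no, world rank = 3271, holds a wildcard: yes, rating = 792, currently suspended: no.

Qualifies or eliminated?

Qualifies

Atomic conditions:
  represents host nation: no → false
  NOT holds a title: yes → false
  federation ∈ {FIDE-A, FIDE-B, NAT, REG}: NAT is in the set → true
  age between 35 years and 74 years: 12 in [35, 74] is false
  holds a wildcard: yes → true
  world rank = 3568: 3271 == 3568 is false
  NOT entry fee paid: yes → false
  events in last 12 months = 51: 41 == 51 is false
  currently suspended: no → false
  career wins ≥ 310: 50 ≥ 310 is false
  seeding points < 1600: 1557 < 1600 is true
  rating = 1121: 792 == 1121 is false
  holds a title: yes → true
  age ≤ 21 years: 12 ≤ 21 is true
  entry fee paid: yes → true
  age = 80 years: 12 == 80 is false
  career wins < 90: 50 < 90 is true
  events in last 12 months ≤ 16: 41 ≤ 16 is false
Combine:
[1.1.1.1] exactly-one(false, false) = false
[1.1.1] NOT false = true
[1.1.2] true OR false = true
[1.1] true → true = true
[1.2.1] true → false = false
[1.2.2.2.1.1] false AND false = false
[1.2.2.2.1] NOT false = true
[1.2.2.2] NOT true = false
[1.2.2] false OR false = false
[1.2] false → false (antecedent false ⇒ implication holds) = true
[1] true AND true = true
[2.1.2.1] true AND false = false
[2.1.2] NOT false = true
[2.1] false → true (antecedent false ⇒ implication holds) = true
[2.2] true OR true OR true = true
[2.3.3.1] true OR false = true
[2.3.3] NOT true = false
[2.3] false OR false OR false = false
[2] true AND true AND false = false
[root] true OR false = true
Overall: true → qualifies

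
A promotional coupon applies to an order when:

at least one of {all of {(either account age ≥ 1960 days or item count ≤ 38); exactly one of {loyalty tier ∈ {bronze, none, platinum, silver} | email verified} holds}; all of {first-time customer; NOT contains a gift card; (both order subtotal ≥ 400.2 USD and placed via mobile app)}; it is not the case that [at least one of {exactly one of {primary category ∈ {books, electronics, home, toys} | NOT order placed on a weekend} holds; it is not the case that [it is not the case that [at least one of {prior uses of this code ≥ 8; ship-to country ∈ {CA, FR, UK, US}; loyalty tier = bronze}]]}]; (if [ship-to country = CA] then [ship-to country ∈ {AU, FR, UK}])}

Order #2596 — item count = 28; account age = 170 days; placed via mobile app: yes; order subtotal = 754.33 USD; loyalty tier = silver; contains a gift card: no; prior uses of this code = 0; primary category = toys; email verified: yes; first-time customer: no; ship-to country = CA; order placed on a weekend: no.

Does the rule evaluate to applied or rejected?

Atomic conditions:
  account age ≥ 1960 days: 170 ≥ 1960 is false
  item count ≤ 38: 28 ≤ 38 is true
  loyalty tier ∈ {bronze, none, platinum, silver}: silver is in the set → true
  email verified: yes → true
  first-time customer: no → false
  NOT contains a gift card: no → true
  order subtotal ≥ 400.2 USD: 754.33 ≥ 400.2 is true
  placed via mobile app: yes → true
  primary category ∈ {books, electronics, home, toys}: toys is in the set → true
  NOT order placed on a weekend: no → true
  prior uses of this code ≥ 8: 0 ≥ 8 is false
  ship-to country ∈ {CA, FR, UK, US}: CA is in the set → true
  loyalty tier = bronze: silver == bronze is false
  ship-to country = CA: CA == CA is true
  ship-to country ∈ {AU, FR, UK}: CA is not in the set → false
Combine:
[1.1] false OR true = true
[1.2] exactly-one(true, true) = false
[1] true AND false = false
[2.3] true AND true = true
[2] false AND true AND true = false
[3.1.1] exactly-one(true, true) = false
[3.1.2.1.1] false OR true OR false = true
[3.1.2.1] NOT true = false
[3.1.2] NOT false = true
[3.1] false OR true = true
[3] NOT true = false
[4] true → false = false
[root] false OR false OR false OR false = false
Overall: false → rejected

Rejected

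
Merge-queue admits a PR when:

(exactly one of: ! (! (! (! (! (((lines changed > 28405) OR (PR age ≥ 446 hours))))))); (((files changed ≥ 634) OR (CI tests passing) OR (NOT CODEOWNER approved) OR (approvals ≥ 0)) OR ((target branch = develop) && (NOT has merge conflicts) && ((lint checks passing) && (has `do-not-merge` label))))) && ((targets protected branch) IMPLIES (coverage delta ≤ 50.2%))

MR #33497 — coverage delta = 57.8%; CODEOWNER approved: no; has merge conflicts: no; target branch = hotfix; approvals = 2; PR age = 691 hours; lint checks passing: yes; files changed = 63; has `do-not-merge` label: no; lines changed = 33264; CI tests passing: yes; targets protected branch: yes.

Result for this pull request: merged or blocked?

Blocked

Atomic conditions:
  lines changed > 28405: 33264 > 28405 is true
  PR age ≥ 446 hours: 691 ≥ 446 is true
  files changed ≥ 634: 63 ≥ 634 is false
  CI tests passing: yes → true
  NOT CODEOWNER approved: no → true
  approvals ≥ 0: 2 ≥ 0 is true
  target branch = develop: hotfix == develop is false
  NOT has merge conflicts: no → true
  lint checks passing: yes → true
  has `do-not-merge` label: no → false
  targets protected branch: yes → true
  coverage delta ≤ 50.2%: 57.8 ≤ 50.2 is false
Combine:
[1.1.1.1.1.1.1] true OR true = true
[1.1.1.1.1.1] NOT true = false
[1.1.1.1.1] NOT false = true
[1.1.1.1] NOT true = false
[1.1.1] NOT false = true
[1.1] NOT true = false
[1.2.1] false OR true OR true OR true = true
[1.2.2.3] true AND false = false
[1.2.2] false AND true AND false = false
[1.2] true OR false = true
[1] exactly-one(false, true) = true
[2] true → false = false
[root] true AND false = false
Overall: false → blocked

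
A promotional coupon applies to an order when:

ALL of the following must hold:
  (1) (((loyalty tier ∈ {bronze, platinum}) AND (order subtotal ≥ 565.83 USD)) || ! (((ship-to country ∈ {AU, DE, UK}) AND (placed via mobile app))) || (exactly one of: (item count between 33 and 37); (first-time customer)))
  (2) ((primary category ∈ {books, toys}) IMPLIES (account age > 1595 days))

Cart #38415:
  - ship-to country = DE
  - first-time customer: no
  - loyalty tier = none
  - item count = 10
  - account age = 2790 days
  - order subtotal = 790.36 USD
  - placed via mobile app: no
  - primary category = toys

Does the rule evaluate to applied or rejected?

Atomic conditions:
  loyalty tier ∈ {bronze, platinum}: none is not in the set → false
  order subtotal ≥ 565.83 USD: 790.36 ≥ 565.83 is true
  ship-to country ∈ {AU, DE, UK}: DE is in the set → true
  placed via mobile app: no → false
  item count between 33 and 37: 10 in [33, 37] is false
  first-time customer: no → false
  primary category ∈ {books, toys}: toys is in the set → true
  account age > 1595 days: 2790 > 1595 is true
Combine:
[1.1] false AND true = false
[1.2.1] true AND false = false
[1.2] NOT false = true
[1.3] exactly-one(false, false) = false
[1] false OR true OR false = true
[2] true → true = true
[root] true AND true = true
Overall: true → applied

Applied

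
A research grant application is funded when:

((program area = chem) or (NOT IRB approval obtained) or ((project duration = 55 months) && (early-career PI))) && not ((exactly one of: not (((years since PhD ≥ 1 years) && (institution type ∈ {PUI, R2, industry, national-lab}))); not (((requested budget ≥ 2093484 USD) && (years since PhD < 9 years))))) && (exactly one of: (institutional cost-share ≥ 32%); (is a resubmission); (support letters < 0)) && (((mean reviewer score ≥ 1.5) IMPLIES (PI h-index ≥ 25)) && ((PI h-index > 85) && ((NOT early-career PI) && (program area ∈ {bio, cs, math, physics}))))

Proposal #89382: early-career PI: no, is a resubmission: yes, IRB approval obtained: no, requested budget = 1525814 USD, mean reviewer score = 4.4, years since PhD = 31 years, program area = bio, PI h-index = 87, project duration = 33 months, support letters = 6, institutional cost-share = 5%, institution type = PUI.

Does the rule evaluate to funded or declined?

Atomic conditions:
  program area = chem: bio == chem is false
  NOT IRB approval obtained: no → true
  project duration = 55 months: 33 == 55 is false
  early-career PI: no → false
  years since PhD ≥ 1 years: 31 ≥ 1 is true
  institution type ∈ {PUI, R2, industry, national-lab}: PUI is in the set → true
  requested budget ≥ 2093484 USD: 1525814 ≥ 2093484 is false
  years since PhD < 9 years: 31 < 9 is false
  institutional cost-share ≥ 32%: 5 ≥ 32 is false
  is a resubmission: yes → true
  support letters < 0: 6 < 0 is false
  mean reviewer score ≥ 1.5: 4.4 ≥ 1.5 is true
  PI h-index ≥ 25: 87 ≥ 25 is true
  PI h-index > 85: 87 > 85 is true
  NOT early-career PI: no → true
  program area ∈ {bio, cs, math, physics}: bio is in the set → true
Combine:
[1.3] false AND false = false
[1] false OR true OR false = true
[2.1.1.1] true AND true = true
[2.1.1] NOT true = false
[2.1.2.1] false AND false = false
[2.1.2] NOT false = true
[2.1] exactly-one(false, true) = true
[2] NOT true = false
[3] exactly-one(false, true, false) = true
[4.1] true → true = true
[4.2.2] true AND true = true
[4.2] true AND true = true
[4] true AND true = true
[root] true AND false AND true AND true = false
Overall: false → declined

Declined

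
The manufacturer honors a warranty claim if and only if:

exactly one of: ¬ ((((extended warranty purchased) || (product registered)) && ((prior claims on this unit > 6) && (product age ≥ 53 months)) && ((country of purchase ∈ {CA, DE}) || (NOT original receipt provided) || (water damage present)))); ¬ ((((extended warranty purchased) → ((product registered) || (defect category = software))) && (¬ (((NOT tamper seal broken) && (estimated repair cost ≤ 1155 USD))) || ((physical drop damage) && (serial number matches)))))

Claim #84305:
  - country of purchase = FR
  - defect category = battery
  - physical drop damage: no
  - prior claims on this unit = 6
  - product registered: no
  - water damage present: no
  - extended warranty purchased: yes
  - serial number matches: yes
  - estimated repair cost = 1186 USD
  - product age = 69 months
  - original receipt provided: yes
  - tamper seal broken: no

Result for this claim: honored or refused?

Refused

Atomic conditions:
  extended warranty purchased: yes → true
  product registered: no → false
  prior claims on this unit > 6: 6 > 6 is false
  product age ≥ 53 months: 69 ≥ 53 is true
  country of purchase ∈ {CA, DE}: FR is not in the set → false
  NOT original receipt provided: yes → false
  water damage present: no → false
  defect category = software: battery == software is false
  NOT tamper seal broken: no → true
  estimated repair cost ≤ 1155 USD: 1186 ≤ 1155 is false
  physical drop damage: no → false
  serial number matches: yes → true
Combine:
[1.1.1] true OR false = true
[1.1.2] false AND true = false
[1.1.3] false OR false OR false = false
[1.1] true AND false AND false = false
[1] NOT false = true
[2.1.1.2] false OR false = false
[2.1.1] true → false = false
[2.1.2.1.1] true AND false = false
[2.1.2.1] NOT false = true
[2.1.2.2] false AND true = false
[2.1.2] true OR false = true
[2.1] false AND true = false
[2] NOT false = true
[root] exactly-one(true, true) = false
Overall: false → refused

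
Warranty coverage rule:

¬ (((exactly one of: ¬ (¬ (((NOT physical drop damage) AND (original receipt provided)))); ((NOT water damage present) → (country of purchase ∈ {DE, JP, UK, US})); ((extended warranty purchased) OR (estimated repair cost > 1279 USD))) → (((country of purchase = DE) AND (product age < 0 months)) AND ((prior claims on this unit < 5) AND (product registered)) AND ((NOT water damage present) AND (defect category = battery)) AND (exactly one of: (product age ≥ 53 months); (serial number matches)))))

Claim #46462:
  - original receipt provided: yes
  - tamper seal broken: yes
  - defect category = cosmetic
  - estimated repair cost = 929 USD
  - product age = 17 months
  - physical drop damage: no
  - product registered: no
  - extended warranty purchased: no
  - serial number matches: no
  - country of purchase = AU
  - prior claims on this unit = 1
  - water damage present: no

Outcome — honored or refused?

Atomic conditions:
  NOT physical drop damage: no → true
  original receipt provided: yes → true
  NOT water damage present: no → true
  country of purchase ∈ {DE, JP, UK, US}: AU is not in the set → false
  extended warranty purchased: no → false
  estimated repair cost > 1279 USD: 929 > 1279 is false
  country of purchase = DE: AU == DE is false
  product age < 0 months: 17 < 0 is false
  prior claims on this unit < 5: 1 < 5 is true
  product registered: no → false
  defect category = battery: cosmetic == battery is false
  product age ≥ 53 months: 17 ≥ 53 is false
  serial number matches: no → false
Combine:
[1.1.1.1.1] true AND true = true
[1.1.1.1] NOT true = false
[1.1.1] NOT false = true
[1.1.2] true → false = false
[1.1.3] false OR false = false
[1.1] exactly-one(true, false, false) = true
[1.2.1] false AND false = false
[1.2.2] true AND false = false
[1.2.3] true AND false = false
[1.2.4] exactly-one(false, false) = false
[1.2] false AND false AND false AND false = false
[1] true → false = false
[root] NOT false = true
Overall: true → honored

Honored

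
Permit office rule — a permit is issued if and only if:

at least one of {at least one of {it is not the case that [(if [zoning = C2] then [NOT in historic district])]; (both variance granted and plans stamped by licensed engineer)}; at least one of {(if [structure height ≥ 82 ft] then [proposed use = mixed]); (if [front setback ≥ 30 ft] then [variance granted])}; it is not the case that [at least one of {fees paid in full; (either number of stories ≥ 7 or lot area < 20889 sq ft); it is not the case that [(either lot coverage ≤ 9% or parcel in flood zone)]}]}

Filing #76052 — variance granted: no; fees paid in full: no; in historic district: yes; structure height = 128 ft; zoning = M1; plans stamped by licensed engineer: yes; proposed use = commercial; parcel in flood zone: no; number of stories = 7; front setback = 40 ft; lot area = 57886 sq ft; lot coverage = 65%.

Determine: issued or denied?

Atomic conditions:
  zoning = C2: M1 == C2 is false
  NOT in historic district: yes → false
  variance granted: no → false
  plans stamped by licensed engineer: yes → true
  structure height ≥ 82 ft: 128 ≥ 82 is true
  proposed use = mixed: commercial == mixed is false
  front setback ≥ 30 ft: 40 ≥ 30 is true
  fees paid in full: no → false
  number of stories ≥ 7: 7 ≥ 7 is true
  lot area < 20889 sq ft: 57886 < 20889 is false
  lot coverage ≤ 9%: 65 ≤ 9 is false
  parcel in flood zone: no → false
Combine:
[1.1.1] false → false (antecedent false ⇒ implication holds) = true
[1.1] NOT true = false
[1.2] false AND true = false
[1] false OR false = false
[2.1] true → false = false
[2.2] true → false = false
[2] false OR false = false
[3.1.2] true OR false = true
[3.1.3.1] false OR false = false
[3.1.3] NOT false = true
[3.1] false OR true OR true = true
[3] NOT true = false
[root] false OR false OR false = false
Overall: false → denied

Denied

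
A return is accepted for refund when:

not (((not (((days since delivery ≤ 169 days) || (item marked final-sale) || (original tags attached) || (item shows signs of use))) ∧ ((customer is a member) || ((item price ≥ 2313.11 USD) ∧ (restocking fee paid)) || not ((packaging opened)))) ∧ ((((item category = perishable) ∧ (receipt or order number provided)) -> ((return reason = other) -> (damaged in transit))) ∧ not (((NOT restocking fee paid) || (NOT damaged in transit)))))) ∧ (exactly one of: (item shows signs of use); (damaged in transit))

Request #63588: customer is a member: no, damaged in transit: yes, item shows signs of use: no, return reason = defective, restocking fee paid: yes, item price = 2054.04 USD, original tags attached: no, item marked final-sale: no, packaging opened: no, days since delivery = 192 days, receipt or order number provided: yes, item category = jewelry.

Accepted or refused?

Atomic conditions:
  days since delivery ≤ 169 days: 192 ≤ 169 is false
  item marked final-sale: no → false
  original tags attached: no → false
  item shows signs of use: no → false
  customer is a member: no → false
  item price ≥ 2313.11 USD: 2054.04 ≥ 2313.11 is false
  restocking fee paid: yes → true
  packaging opened: no → false
  item category = perishable: jewelry == perishable is false
  receipt or order number provided: yes → true
  return reason = other: defective == other is false
  damaged in transit: yes → true
  NOT restocking fee paid: yes → false
  NOT damaged in transit: yes → false
Combine:
[1.1.1.1.1] false OR false OR false OR false = false
[1.1.1.1] NOT false = true
[1.1.1.2.2] false AND true = false
[1.1.1.2.3] NOT false = true
[1.1.1.2] false OR false OR true = true
[1.1.1] true AND true = true
[1.1.2.1.1] false AND true = false
[1.1.2.1.2] false → true (antecedent false ⇒ implication holds) = true
[1.1.2.1] false → true (antecedent false ⇒ implication holds) = true
[1.1.2.2.1] false OR false = false
[1.1.2.2] NOT false = true
[1.1.2] true AND true = true
[1.1] true AND true = true
[1] NOT true = false
[2] exactly-one(false, true) = true
[root] false AND true = false
Overall: false → refused

Refused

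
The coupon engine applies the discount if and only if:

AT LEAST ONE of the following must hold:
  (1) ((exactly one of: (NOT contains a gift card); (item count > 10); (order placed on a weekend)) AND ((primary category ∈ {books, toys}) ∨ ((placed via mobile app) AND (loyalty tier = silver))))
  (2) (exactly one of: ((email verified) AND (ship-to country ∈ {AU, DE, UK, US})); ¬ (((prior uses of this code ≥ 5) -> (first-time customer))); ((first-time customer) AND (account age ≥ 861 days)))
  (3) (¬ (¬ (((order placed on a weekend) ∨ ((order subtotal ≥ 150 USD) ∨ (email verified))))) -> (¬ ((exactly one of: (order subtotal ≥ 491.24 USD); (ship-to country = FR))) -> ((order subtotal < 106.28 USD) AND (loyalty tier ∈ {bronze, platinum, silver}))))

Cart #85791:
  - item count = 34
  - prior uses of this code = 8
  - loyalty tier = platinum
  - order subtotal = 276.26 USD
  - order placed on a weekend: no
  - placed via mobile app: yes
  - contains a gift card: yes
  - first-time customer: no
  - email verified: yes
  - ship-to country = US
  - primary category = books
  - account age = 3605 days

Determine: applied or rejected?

Applied

Atomic conditions:
  NOT contains a gift card: yes → false
  item count > 10: 34 > 10 is true
  order placed on a weekend: no → false
  primary category ∈ {books, toys}: books is in the set → true
  placed via mobile app: yes → true
  loyalty tier = silver: platinum == silver is false
  email verified: yes → true
  ship-to country ∈ {AU, DE, UK, US}: US is in the set → true
  prior uses of this code ≥ 5: 8 ≥ 5 is true
  first-time customer: no → false
  account age ≥ 861 days: 3605 ≥ 861 is true
  order subtotal ≥ 150 USD: 276.26 ≥ 150 is true
  order subtotal ≥ 491.24 USD: 276.26 ≥ 491.24 is false
  ship-to country = FR: US == FR is false
  order subtotal < 106.28 USD: 276.26 < 106.28 is false
  loyalty tier ∈ {bronze, platinum, silver}: platinum is in the set → true
Combine:
[1.1] exactly-one(false, true, false) = true
[1.2.2] true AND false = false
[1.2] true OR false = true
[1] true AND true = true
[2.1] true AND true = true
[2.2.1] true → false = false
[2.2] NOT false = true
[2.3] false AND true = false
[2] exactly-one(true, true, false) = false
[3.1.1.1.2] true OR true = true
[3.1.1.1] false OR true = true
[3.1.1] NOT true = false
[3.1] NOT false = true
[3.2.1.1] exactly-one(false, false) = false
[3.2.1] NOT false = true
[3.2.2] false AND true = false
[3.2] true → false = false
[3] true → false = false
[root] true OR false OR false = true
Overall: true → applied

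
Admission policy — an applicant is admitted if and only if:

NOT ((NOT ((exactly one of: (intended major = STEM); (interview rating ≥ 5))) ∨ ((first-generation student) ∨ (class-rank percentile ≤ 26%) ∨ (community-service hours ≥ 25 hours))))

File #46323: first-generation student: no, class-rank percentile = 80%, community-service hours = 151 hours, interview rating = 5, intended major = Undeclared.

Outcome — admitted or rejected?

Atomic conditions:
  intended major = STEM: Undeclared == STEM is false
  interview rating ≥ 5: 5 ≥ 5 is true
  first-generation student: no → false
  class-rank percentile ≤ 26%: 80 ≤ 26 is false
  community-service hours ≥ 25 hours: 151 ≥ 25 is true
Combine:
[1.1.1] exactly-one(false, true) = true
[1.1] NOT true = false
[1.2] false OR false OR true = true
[1] false OR true = true
[root] NOT true = false
Overall: false → rejected

Rejected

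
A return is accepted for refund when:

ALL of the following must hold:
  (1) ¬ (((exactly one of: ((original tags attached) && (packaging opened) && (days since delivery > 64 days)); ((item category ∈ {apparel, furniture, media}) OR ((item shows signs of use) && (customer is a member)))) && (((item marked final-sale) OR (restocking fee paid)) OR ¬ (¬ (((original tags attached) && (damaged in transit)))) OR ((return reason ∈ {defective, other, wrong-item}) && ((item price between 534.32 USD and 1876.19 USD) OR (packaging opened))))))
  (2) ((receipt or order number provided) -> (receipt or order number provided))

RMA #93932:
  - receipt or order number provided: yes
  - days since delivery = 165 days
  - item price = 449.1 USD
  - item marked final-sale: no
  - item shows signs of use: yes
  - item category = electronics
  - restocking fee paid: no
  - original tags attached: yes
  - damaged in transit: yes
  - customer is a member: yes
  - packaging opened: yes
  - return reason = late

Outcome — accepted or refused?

Atomic conditions:
  original tags attached: yes → true
  packaging opened: yes → true
  days since delivery > 64 days: 165 > 64 is true
  item category ∈ {apparel, furniture, media}: electronics is not in the set → false
  item shows signs of use: yes → true
  customer is a member: yes → true
  item marked final-sale: no → false
  restocking fee paid: no → false
  damaged in transit: yes → true
  return reason ∈ {defective, other, wrong-item}: late is not in the set → false
  item price between 534.32 USD and 1876.19 USD: 449.1 in [534.32, 1876.19] is false
  receipt or order number provided: yes → true
Combine:
[1.1.1.1] true AND true AND true = true
[1.1.1.2.2] true AND true = true
[1.1.1.2] false OR true = true
[1.1.1] exactly-one(true, true) = false
[1.1.2.1] false OR false = false
[1.1.2.2.1.1] true AND true = true
[1.1.2.2.1] NOT true = false
[1.1.2.2] NOT false = true
[1.1.2.3.2] false OR true = true
[1.1.2.3] false AND true = false
[1.1.2] false OR true OR false = true
[1.1] false AND true = false
[1] NOT false = true
[2] true → true = true
[root] true AND true = true
Overall: true → accepted

Accepted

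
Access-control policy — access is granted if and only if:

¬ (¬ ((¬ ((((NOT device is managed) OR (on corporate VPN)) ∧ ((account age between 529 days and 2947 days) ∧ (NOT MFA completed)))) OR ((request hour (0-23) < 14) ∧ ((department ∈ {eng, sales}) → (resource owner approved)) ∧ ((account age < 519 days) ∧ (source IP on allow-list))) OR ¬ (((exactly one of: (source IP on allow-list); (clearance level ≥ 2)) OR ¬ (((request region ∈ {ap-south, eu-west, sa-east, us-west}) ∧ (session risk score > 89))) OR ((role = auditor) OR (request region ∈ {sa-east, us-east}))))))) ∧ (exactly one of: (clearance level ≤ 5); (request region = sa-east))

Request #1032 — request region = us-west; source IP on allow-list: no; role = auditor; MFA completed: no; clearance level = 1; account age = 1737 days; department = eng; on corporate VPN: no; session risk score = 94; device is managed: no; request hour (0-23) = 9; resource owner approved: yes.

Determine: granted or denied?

Denied

Atomic conditions:
  NOT device is managed: no → true
  on corporate VPN: no → false
  account age between 529 days and 2947 days: 1737 in [529, 2947] is true
  NOT MFA completed: no → true
  request hour (0-23) < 14: 9 < 14 is true
  department ∈ {eng, sales}: eng is in the set → true
  resource owner approved: yes → true
  account age < 519 days: 1737 < 519 is false
  source IP on allow-list: no → false
  clearance level ≥ 2: 1 ≥ 2 is false
  request region ∈ {ap-south, eu-west, sa-east, us-west}: us-west is in the set → true
  session risk score > 89: 94 > 89 is true
  role = auditor: auditor == auditor is true
  request region ∈ {sa-east, us-east}: us-west is not in the set → false
  clearance level ≤ 5: 1 ≤ 5 is true
  request region = sa-east: us-west == sa-east is false
Combine:
[1.1.1.1.1.1] true OR false = true
[1.1.1.1.1.2] true AND true = true
[1.1.1.1.1] true AND true = true
[1.1.1.1] NOT true = false
[1.1.1.2.2] true → true = true
[1.1.1.2.3] false AND false = false
[1.1.1.2] true AND true AND false = false
[1.1.1.3.1.1] exactly-one(false, false) = false
[1.1.1.3.1.2.1] true AND true = true
[1.1.1.3.1.2] NOT true = false
[1.1.1.3.1.3] true OR false = true
[1.1.1.3.1] false OR false OR true = true
[1.1.1.3] NOT true = false
[1.1.1] false OR false OR false = false
[1.1] NOT false = true
[1] NOT true = false
[2] exactly-one(true, false) = true
[root] false AND true = false
Overall: false → denied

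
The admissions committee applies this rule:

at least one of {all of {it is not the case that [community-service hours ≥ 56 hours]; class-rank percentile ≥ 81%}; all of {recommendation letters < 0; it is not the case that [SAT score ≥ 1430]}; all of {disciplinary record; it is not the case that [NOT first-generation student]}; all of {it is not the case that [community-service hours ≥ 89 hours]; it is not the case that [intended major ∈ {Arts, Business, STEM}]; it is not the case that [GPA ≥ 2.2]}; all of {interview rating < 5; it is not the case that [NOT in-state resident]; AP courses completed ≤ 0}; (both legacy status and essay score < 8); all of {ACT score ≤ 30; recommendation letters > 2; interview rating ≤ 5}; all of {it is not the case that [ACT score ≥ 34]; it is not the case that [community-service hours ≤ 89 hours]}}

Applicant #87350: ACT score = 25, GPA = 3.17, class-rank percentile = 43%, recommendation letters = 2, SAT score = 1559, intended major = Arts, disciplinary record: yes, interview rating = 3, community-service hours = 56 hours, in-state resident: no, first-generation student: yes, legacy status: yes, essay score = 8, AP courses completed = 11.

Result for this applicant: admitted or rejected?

Atomic conditions:
  community-service hours ≥ 56 hours: 56 ≥ 56 is true
  class-rank percentile ≥ 81%: 43 ≥ 81 is false
  recommendation letters < 0: 2 < 0 is false
  SAT score ≥ 1430: 1559 ≥ 1430 is true
  disciplinary record: yes → true
  NOT first-generation student: yes → false
  community-service hours ≥ 89 hours: 56 ≥ 89 is false
  intended major ∈ {Arts, Business, STEM}: Arts is in the set → true
  GPA ≥ 2.2: 3.17 ≥ 2.2 is true
  interview rating < 5: 3 < 5 is true
  NOT in-state resident: no → true
  AP courses completed ≤ 0: 11 ≤ 0 is false
  legacy status: yes → true
  essay score < 8: 8 < 8 is false
  ACT score ≤ 30: 25 ≤ 30 is true
  recommendation letters > 2: 2 > 2 is false
  interview rating ≤ 5: 3 ≤ 5 is true
  ACT score ≥ 34: 25 ≥ 34 is false
  community-service hours ≤ 89 hours: 56 ≤ 89 is true
Combine:
[1.1] NOT true = false
[1] false AND false = false
[2.2] NOT true = false
[2] false AND false = false
[3.2] NOT false = true
[3] true AND true = true
[4.1] NOT false = true
[4.2] NOT true = false
[4.3] NOT true = false
[4] true AND false AND false = false
[5.2] NOT true = false
[5] true AND false AND false = false
[6] true AND false = false
[7] true AND false AND true = false
[8.1] NOT false = true
[8.2] NOT true = false
[8] true AND false = false
[root] false OR false OR true OR false OR false OR false OR false OR false = true
Overall: true → admitted

Admitted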